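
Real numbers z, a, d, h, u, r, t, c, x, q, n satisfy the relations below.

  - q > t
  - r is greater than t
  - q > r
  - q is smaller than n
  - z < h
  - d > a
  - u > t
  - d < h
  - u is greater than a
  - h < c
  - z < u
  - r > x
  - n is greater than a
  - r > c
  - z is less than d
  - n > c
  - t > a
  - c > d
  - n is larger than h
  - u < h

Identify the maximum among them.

Chaining downward from n: directly below it, a, h, c, q; then z, t, u, d, r; then x.
That covers every other element, and nothing is given above n, so n is the maximum.

n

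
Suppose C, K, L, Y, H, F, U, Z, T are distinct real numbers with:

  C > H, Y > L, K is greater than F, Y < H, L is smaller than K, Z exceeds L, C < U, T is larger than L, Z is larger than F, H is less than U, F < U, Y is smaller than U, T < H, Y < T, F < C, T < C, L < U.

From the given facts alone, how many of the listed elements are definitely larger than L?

7

Directly above L: Y, T, K, U, Z.
One step further: H, C (7 so far).
No other element is forced above L by the given relations, so the count is 7.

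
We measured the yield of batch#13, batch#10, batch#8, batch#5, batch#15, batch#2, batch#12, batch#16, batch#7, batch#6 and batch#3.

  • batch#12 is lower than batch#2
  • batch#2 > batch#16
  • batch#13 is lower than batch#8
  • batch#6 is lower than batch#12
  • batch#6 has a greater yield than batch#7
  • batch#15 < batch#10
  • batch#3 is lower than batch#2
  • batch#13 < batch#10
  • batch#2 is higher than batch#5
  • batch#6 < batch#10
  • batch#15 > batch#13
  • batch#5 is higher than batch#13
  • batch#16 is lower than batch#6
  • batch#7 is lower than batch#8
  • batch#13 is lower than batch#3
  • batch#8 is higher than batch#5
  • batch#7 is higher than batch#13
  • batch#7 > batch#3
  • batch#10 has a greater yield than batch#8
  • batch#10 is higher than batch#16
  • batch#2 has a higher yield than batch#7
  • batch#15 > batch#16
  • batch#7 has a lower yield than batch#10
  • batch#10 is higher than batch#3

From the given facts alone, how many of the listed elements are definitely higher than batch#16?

5

The elements the relations force above batch#16 are batch#6, batch#15, batch#12, batch#10, batch#2 — no chain reaches any other.
That is 5.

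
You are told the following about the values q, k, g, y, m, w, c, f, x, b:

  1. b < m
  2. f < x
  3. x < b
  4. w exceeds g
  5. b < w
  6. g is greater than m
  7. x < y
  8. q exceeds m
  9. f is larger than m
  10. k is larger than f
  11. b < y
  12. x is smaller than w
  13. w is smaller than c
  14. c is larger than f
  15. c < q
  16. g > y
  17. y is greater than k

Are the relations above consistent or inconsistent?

We have f < x stated directly, yet also x < b < m < f by chaining the others — so x < f. Contradiction.

inconsistent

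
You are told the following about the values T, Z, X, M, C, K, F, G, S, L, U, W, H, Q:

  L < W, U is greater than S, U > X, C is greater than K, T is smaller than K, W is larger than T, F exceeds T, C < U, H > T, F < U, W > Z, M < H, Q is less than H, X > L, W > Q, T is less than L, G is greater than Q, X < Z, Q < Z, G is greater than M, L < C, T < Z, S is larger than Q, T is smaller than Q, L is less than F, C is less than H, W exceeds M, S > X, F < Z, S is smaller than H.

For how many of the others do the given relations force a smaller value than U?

8

Directly below U: C, X, F, S.
One step further: T, K, L, Q (8 so far).
Nothing else is reachable below U; 8 in all.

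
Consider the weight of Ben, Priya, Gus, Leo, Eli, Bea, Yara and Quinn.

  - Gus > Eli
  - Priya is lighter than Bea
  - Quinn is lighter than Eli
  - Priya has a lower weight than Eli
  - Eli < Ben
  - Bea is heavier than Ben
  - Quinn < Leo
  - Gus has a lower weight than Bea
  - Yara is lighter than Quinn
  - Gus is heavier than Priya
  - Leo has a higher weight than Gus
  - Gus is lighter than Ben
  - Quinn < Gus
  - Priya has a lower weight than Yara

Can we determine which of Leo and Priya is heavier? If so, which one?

Leo

Priya < Yara and Yara < Quinn give Priya < Quinn.
Then Quinn < Eli extends the chain to Eli.
With Eli < Gus: Priya < Yara < Quinn < Eli < Gus.
With Gus < Leo: Priya < Yara < Quinn < Eli < Gus < Leo.
So Leo is heavier.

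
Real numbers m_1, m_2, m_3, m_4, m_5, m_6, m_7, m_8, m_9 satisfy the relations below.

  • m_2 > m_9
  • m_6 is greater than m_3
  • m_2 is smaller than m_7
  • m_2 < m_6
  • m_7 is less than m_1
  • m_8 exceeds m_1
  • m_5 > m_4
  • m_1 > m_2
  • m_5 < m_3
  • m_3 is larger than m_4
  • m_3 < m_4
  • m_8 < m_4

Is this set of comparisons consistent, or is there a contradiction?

We have m_3 < m_4 stated directly, yet also m_4 < m_5 < m_3 by chaining the others — so m_4 < m_3. Contradiction.

inconsistent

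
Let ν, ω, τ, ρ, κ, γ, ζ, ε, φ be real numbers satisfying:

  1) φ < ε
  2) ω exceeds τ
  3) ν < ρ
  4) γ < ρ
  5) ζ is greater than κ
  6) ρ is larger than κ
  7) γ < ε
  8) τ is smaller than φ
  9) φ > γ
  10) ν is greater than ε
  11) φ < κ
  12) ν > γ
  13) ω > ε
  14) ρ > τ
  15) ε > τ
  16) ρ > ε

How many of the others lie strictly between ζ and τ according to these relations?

Chaining upward from τ reaches: φ, κ, ε, ω, ν, ρ.
Chaining downward from ζ reaches: γ, φ, κ.
Strictly between τ and ζ are those in both lists: φ, κ — 2 elements.

2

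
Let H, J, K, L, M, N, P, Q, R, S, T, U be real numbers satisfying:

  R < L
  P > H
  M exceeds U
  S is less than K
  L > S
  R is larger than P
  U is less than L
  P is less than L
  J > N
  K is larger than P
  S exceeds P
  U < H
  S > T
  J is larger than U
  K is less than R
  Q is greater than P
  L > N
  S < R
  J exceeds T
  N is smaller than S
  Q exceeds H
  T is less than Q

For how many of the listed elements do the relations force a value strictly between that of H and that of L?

Chaining upward from H reaches: P, S, K, R, Q.
Chaining downward from L reaches: N, T, U, P, S, K, R.
Strictly between H and L are those in both lists: P, S, K, R — 4 elements.

4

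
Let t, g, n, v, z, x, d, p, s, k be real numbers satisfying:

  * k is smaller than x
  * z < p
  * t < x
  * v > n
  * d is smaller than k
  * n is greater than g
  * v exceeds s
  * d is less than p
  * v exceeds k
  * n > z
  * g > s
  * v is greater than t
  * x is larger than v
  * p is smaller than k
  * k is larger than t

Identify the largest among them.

s is not greatest since s < g; g is not greatest since g < n; d is not greatest since d < p; z is not greatest since z < p; p is not greatest since p < k; t is not greatest since t < v; n is not greatest since n < v; k is not greatest since k < x; v is not greatest since v < x.
Only x has nothing above it, so x is the largest.

x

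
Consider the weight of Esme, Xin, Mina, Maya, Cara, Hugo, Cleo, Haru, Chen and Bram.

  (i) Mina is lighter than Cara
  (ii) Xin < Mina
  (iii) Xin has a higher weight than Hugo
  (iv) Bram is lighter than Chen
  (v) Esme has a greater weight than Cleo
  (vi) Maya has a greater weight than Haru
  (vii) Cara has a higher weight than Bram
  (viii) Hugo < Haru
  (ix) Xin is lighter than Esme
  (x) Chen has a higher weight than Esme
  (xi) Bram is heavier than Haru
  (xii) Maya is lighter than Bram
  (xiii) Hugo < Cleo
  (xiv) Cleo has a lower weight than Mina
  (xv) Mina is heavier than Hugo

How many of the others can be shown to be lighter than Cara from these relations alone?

Directly below Cara: Mina, Bram.
One step further: Hugo, Xin, Cleo, Haru, Maya (7 so far).
No other element is forced below Cara by the given relations, so the count is 7.

7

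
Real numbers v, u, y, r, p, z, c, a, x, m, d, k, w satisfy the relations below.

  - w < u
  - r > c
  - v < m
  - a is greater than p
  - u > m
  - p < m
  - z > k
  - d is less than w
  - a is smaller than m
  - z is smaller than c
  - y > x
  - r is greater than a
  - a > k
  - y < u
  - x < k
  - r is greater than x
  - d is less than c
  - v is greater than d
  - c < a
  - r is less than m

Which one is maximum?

Chaining downward from u: directly below it, w, y, m; then x, d, p, v, a, r; then k, c; then z.
That covers every other element, and nothing is given above u, so u is the maximum.

u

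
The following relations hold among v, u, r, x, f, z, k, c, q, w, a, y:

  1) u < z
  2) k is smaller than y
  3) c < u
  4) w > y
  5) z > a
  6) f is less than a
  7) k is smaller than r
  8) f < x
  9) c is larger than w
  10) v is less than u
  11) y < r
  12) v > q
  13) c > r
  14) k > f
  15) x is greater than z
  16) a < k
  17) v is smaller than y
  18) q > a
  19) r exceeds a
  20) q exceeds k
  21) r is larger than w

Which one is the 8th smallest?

r

The consecutive relations fix a unique order: f < a < k < q < v < y < w < r < c < u < z < x.
Counting 8 from the smallest end gives r.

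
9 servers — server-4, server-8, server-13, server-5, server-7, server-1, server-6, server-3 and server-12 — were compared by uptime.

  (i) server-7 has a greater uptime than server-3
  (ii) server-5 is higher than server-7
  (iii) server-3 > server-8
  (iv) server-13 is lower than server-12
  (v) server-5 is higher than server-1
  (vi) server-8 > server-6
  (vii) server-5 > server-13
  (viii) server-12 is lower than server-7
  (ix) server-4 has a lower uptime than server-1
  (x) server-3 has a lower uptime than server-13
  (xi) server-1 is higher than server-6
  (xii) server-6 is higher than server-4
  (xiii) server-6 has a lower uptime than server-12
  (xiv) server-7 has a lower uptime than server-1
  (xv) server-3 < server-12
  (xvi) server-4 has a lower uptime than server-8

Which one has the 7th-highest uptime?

server-8

The consecutive relations fix a unique order: server-4 < server-6 < server-8 < server-3 < server-13 < server-12 < server-7 < server-1 < server-5.
The 7th largest is server-8.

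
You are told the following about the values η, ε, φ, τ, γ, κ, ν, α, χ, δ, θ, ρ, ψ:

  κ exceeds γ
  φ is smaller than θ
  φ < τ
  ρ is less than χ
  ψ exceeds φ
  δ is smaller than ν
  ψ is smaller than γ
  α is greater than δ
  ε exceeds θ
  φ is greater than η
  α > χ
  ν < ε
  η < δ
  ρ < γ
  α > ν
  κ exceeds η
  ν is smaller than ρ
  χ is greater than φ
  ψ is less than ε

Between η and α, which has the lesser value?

η < δ and δ < ν give η < ν.
With ν < ρ: η < δ < ν < ρ.
With ρ < χ: η < δ < ν < ρ < χ.
Then χ < α extends the chain to α.
So η < α; η is the smaller of the two.

η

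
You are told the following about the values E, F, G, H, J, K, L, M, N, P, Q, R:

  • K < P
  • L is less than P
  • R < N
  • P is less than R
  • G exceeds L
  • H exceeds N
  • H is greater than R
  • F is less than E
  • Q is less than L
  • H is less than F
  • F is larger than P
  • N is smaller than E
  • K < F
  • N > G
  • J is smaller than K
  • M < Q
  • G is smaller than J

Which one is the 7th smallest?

Chaining the given pairs: M < Q < L < G < J < K < P < R < N < H < F < E.
Counting 7 from the smallest end gives P.

P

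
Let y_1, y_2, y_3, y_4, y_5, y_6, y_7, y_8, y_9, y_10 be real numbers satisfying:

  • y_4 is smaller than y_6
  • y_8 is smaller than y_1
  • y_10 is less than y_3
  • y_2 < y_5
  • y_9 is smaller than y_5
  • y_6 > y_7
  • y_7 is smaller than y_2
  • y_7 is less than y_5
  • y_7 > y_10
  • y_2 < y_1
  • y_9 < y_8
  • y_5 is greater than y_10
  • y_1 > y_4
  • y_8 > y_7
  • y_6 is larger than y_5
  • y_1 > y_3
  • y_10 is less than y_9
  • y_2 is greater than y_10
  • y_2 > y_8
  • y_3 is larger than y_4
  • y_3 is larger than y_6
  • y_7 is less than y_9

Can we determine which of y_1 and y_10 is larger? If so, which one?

y_1

y_10 < y_7 and y_7 < y_9 give y_10 < y_9.
With y_9 < y_8: y_10 < y_7 < y_9 < y_8.
With y_8 < y_2: y_10 < y_7 < y_9 < y_8 < y_2.
Then y_2 < y_5 extends the chain to y_5.
With y_5 < y_6: y_10 < y_7 < y_9 < y_8 < y_2 < y_5 < y_6.
Then y_6 < y_3 extends the chain to y_3.
With y_3 < y_1: y_10 < y_7 < y_9 < y_8 < y_2 < y_5 < y_6 < y_3 < y_1.
So y_1 is larger.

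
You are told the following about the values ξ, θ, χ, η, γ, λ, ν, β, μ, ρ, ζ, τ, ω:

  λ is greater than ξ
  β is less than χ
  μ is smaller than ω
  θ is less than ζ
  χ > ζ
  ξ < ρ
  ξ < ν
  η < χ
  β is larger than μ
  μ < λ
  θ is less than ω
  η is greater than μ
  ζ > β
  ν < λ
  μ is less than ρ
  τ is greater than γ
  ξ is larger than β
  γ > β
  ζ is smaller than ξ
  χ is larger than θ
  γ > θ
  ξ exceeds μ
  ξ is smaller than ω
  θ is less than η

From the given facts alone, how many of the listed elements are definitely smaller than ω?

Directly below ω: θ, μ, ξ.
One step further: β, ζ (5 so far).
No other element is forced below ω by the given relations, so the count is 5.

5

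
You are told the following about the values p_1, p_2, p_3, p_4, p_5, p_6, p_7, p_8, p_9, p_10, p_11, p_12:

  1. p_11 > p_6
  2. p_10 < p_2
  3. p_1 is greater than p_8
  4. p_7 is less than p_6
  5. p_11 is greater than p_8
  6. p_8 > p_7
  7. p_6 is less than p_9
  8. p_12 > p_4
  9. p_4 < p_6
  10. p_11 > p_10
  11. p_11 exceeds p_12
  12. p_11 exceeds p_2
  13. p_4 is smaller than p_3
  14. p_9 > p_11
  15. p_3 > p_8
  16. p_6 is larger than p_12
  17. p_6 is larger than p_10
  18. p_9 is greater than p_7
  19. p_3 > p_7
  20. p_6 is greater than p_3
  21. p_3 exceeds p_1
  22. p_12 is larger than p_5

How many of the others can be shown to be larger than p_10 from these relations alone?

4

From p_10 the given relations immediately reach p_2, p_6, p_11.
From those, p_9 — 4 in total.
No other element is forced above p_10 by the given relations, so the count is 4.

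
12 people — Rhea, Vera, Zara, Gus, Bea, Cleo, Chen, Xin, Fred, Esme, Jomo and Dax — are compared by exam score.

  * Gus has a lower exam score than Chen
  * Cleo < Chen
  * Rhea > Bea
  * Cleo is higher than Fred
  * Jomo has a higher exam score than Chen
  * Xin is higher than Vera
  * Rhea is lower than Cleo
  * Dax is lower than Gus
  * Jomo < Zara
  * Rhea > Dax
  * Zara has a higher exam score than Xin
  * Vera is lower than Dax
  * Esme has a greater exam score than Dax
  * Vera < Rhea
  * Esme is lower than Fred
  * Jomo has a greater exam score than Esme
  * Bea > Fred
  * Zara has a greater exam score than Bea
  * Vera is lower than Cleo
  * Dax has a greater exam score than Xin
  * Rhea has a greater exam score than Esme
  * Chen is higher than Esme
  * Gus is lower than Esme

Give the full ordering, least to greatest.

Each adjacent pair is fixed by a given relation: Vera < Xin; Xin < Dax; Dax < Gus; Gus < Esme; Esme < Fred; Fred < Bea; Bea < Rhea; Rhea < Cleo; Cleo < Chen; Chen < Jomo; Jomo < Zara. Chaining them end to end gives the full order.

Vera < Xin < Dax < Gus < Esme < Fred < Bea < Rhea < Cleo < Chen < Jomo < Zara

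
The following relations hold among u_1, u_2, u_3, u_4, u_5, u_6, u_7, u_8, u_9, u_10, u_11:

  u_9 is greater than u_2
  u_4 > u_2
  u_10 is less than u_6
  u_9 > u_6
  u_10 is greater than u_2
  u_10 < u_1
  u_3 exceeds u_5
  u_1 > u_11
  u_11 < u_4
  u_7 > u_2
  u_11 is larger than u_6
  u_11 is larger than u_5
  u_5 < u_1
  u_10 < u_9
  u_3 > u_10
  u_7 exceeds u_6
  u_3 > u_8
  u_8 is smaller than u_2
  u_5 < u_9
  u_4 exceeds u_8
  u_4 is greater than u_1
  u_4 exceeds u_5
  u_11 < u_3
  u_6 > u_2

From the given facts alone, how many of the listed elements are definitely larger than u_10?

The elements the relations force above u_10 are u_6, u_11, u_7, u_3, u_1, u_4, u_9 — no chain reaches any other.
That is 7.

7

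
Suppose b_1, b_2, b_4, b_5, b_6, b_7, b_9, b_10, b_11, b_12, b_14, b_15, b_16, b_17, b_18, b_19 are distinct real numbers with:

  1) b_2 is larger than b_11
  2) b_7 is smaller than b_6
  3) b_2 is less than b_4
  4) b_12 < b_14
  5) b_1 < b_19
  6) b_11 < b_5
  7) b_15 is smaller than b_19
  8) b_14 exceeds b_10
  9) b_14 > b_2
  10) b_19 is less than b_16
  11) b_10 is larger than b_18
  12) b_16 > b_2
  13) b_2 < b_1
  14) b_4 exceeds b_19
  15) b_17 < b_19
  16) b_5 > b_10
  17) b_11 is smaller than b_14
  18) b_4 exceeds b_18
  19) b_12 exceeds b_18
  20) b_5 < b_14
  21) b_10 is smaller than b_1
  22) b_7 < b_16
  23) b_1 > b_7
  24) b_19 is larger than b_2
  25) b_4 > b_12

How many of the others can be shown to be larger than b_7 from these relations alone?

Directly above b_7: b_1, b_6, b_16.
One step further: b_19 (4 so far).
One step further: b_4 (5 so far).
Nothing else is reachable above b_7; 5 in all.

5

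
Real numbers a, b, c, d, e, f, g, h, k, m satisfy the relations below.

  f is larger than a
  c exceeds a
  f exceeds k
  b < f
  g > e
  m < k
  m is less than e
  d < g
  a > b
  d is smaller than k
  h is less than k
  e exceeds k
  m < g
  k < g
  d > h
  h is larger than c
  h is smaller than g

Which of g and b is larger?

g

The relevant relations are b < a; a < c; c < h; h < k; k < e; e < g.
Together: b < a < c < h < k < e < g.
So b < g; g is the larger of the two.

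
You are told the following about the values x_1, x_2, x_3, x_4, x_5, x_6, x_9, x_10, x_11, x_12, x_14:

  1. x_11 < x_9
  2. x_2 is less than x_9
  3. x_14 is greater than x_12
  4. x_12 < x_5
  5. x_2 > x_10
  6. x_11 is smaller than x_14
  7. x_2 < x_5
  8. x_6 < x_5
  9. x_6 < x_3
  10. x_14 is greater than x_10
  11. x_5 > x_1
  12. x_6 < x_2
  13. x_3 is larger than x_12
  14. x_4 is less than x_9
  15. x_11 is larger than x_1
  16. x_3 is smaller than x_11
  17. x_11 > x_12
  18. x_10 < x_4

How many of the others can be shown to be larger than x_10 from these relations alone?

From x_10 the given relations immediately reach x_4, x_2, x_14.
From those, x_5, x_9 — 5 in total.
No other element is forced above x_10 by the given relations, so the count is 5.

5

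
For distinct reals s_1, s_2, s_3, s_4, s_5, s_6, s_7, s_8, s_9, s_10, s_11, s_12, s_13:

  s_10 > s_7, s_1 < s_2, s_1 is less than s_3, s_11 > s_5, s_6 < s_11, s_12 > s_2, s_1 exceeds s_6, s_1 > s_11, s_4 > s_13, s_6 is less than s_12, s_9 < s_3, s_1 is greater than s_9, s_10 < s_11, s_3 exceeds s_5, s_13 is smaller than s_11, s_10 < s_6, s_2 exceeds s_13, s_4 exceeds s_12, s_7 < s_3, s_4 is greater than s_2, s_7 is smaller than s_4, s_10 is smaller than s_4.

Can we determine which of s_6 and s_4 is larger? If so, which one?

s_4

s_6 < s_11 < s_1 < s_2 < s_12 < s_4, by transitivity through s_11, s_1, s_2, s_12.
So s_4 is larger.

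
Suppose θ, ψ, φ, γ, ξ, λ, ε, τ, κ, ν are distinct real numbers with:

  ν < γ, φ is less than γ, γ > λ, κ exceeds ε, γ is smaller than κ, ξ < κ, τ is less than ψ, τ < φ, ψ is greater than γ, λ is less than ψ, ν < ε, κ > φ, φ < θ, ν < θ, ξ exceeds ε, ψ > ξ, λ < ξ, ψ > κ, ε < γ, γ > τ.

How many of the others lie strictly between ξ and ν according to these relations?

1

The relations place ν below ξ. An element lies strictly between them when it is forced above ν and also forced below ξ.
Above ν: {ε, γ, θ, κ, ψ}. Below ξ: {ε, λ}.
Intersection: {ε} — 1.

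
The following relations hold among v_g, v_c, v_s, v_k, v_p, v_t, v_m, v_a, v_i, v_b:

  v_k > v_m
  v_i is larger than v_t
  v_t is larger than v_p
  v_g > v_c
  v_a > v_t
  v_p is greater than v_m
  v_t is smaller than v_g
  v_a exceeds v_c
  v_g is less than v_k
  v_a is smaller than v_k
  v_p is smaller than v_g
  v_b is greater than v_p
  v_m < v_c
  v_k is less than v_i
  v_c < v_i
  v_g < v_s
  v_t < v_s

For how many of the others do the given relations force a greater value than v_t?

5

The elements the relations force above v_t are v_a, v_g, v_k, v_i, v_s — no chain reaches any other.
That is 5.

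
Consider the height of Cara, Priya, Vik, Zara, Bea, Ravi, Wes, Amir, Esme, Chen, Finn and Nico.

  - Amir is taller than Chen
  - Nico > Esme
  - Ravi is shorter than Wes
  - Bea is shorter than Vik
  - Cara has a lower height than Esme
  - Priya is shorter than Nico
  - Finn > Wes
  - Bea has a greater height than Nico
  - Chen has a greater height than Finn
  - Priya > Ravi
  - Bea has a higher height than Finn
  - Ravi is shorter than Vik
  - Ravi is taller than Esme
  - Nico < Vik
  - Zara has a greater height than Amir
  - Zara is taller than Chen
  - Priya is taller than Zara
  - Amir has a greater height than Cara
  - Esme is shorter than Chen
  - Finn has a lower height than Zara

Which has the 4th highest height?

Priya

The consecutive relations fix a unique order: Cara < Esme < Ravi < Wes < Finn < Chen < Amir < Zara < Priya < Nico < Bea < Vik.
Counting 4 from the largest end gives Priya.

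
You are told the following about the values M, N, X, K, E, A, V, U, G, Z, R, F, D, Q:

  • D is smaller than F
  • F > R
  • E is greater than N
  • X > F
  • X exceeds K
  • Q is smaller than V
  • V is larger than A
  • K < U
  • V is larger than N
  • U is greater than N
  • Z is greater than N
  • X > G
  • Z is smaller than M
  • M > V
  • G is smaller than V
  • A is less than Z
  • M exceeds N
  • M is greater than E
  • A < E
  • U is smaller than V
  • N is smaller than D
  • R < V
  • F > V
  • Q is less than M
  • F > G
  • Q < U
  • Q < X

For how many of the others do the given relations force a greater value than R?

Directly above R: V, F.
One step further: X, M (4 so far).
Nothing else is reachable above R; 4 in all.

4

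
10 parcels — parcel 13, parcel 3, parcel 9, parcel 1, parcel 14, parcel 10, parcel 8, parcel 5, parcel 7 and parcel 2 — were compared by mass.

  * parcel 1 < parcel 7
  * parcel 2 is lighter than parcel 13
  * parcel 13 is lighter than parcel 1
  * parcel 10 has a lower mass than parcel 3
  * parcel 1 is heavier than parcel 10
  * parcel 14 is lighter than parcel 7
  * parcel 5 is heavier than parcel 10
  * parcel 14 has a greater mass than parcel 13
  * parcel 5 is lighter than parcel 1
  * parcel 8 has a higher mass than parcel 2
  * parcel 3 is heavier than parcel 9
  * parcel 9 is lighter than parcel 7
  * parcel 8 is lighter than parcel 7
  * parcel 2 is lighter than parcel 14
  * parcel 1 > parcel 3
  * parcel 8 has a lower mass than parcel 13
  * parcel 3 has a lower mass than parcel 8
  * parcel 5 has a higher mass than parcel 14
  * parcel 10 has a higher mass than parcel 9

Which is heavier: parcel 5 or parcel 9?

Link the given pairs in sequence: parcel 9 < parcel 10; parcel 10 < parcel 3; parcel 3 < parcel 8; parcel 8 < parcel 13; parcel 13 < parcel 14; parcel 14 < parcel 5.
Together: parcel 9 < parcel 10 < parcel 3 < parcel 8 < parcel 13 < parcel 14 < parcel 5.
So parcel 9 < parcel 5; parcel 5 is the heavier of the two.

parcel 5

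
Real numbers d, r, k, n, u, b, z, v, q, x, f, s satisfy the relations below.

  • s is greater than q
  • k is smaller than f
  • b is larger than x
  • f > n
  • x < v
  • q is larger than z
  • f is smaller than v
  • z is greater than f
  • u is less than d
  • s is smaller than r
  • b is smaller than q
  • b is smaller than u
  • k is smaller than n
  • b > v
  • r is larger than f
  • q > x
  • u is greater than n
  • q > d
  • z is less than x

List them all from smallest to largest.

Nothing is placed below k, so it is least; from there k < n; n < f; f < z; z < x; x < v; v < b; b < u; u < d; d < q; q < s; s < r, each given directly.

k < n < f < z < x < v < b < u < d < q < s < r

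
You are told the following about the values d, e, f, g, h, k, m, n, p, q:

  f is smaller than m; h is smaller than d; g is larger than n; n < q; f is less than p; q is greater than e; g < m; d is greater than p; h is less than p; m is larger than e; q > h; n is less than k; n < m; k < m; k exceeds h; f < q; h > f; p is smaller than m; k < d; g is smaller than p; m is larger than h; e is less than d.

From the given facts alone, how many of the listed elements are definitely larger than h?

5

Directly above h: q, k, p, d, m.
Nothing else is reachable above h; 5 in all.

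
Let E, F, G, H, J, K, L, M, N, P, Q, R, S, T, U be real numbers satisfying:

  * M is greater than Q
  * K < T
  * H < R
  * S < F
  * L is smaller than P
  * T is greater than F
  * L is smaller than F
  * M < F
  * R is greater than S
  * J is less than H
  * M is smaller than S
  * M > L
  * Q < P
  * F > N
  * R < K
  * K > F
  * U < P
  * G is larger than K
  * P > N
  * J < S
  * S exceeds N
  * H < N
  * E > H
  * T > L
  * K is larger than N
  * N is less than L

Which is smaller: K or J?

The relevant relations are J < H; H < N; N < L; L < M; M < S; S < F; F < K.
Chaining these gives J < H < N < L < M < S < F < K.
So J < K; J is the smaller of the two.

J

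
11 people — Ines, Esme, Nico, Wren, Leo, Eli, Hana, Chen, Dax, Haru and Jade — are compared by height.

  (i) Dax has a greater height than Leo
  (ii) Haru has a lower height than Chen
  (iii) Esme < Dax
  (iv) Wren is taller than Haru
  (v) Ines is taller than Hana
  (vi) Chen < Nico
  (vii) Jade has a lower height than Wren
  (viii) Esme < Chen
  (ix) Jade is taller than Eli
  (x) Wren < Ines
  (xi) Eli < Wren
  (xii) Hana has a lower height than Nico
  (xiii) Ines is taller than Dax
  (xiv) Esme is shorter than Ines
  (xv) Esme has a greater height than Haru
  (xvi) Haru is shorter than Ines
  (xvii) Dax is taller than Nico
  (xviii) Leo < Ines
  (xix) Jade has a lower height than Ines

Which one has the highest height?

Eli is not greatest since Eli < Wren; Haru is not greatest since Haru < Chen; Esme is not greatest since Esme < Ines; Chen is not greatest since Chen < Nico; Leo is not greatest since Leo < Dax; Hana is not greatest since Hana < Nico; Jade is not greatest since Jade < Wren; Nico is not greatest since Nico < Dax; Wren is not greatest since Wren < Ines; Dax is not greatest since Dax < Ines.
Only Ines has nothing above it, so Ines is the highest height.

Ines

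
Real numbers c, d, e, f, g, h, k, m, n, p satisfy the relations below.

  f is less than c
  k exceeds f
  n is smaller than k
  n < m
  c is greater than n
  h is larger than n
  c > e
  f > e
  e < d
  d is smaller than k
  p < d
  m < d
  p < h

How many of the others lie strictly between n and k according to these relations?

The relations place n below k. An element lies strictly between them when it is forced above n and also forced below k.
Above n: {m, d, c, h}. Below k: {e, m, f, p, d}.
Intersection: {m, d} — 2.

2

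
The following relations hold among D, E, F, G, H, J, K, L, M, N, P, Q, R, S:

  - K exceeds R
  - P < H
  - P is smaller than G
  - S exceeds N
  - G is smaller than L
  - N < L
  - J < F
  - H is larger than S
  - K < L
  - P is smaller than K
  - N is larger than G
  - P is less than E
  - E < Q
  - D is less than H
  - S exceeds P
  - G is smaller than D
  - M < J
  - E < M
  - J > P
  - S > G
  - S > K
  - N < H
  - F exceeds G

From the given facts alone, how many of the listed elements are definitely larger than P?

12

The elements the relations force above P are E, G, M, J, N, D, F, K, L, Q, S, H — no chain reaches any other.
That is 12.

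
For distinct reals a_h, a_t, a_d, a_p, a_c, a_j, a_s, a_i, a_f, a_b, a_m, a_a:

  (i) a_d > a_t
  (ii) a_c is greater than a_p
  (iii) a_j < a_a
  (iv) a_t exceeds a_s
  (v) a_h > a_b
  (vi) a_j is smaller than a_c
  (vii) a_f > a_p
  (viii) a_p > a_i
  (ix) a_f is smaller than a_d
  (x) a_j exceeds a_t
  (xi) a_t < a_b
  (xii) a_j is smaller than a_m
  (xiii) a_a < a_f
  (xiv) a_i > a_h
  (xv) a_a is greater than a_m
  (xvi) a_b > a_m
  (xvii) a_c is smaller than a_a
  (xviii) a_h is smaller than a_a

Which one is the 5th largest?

Chaining the given pairs: a_s < a_t < a_j < a_m < a_b < a_h < a_i < a_p < a_c < a_a < a_f < a_d.
Counting 5 from the largest end gives a_p.

a_p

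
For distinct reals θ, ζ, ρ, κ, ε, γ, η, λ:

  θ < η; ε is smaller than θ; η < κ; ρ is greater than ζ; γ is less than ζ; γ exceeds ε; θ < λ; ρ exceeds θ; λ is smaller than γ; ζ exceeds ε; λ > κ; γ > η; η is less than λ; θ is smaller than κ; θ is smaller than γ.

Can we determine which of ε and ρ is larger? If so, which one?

ρ

Link the given pairs in sequence: ε < θ; θ < η; η < κ; κ < λ; λ < γ; γ < ζ; ζ < ρ.
Together: ε < θ < η < κ < λ < γ < ζ < ρ.
So ρ is larger.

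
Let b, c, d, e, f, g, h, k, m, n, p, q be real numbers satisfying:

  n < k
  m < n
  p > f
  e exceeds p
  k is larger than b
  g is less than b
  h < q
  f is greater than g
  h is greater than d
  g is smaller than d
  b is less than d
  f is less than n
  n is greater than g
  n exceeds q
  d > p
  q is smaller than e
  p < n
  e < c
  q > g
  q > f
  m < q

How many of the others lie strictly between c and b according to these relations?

The relations place b below c. An element lies strictly between them when it is forced above b and also forced below c.
Above b: {d, h, q, n, e, k}. Below c: {g, f, p, m, d, h, q, e}.
Intersection: {d, h, q, e} — 4.

4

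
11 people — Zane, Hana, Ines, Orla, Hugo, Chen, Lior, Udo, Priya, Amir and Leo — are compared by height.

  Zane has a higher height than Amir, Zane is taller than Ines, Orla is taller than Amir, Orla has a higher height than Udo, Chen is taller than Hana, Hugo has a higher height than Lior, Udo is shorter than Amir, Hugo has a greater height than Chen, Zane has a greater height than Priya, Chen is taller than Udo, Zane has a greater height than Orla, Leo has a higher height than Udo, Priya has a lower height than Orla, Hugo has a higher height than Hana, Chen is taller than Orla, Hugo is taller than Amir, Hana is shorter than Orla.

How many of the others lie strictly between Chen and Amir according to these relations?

Chaining upward from Amir reaches: Orla, Hugo, Zane.
Chaining downward from Chen reaches: Hana, Udo, Priya, Orla.
Strictly between Amir and Chen are those in both lists: Orla — 1 element.

1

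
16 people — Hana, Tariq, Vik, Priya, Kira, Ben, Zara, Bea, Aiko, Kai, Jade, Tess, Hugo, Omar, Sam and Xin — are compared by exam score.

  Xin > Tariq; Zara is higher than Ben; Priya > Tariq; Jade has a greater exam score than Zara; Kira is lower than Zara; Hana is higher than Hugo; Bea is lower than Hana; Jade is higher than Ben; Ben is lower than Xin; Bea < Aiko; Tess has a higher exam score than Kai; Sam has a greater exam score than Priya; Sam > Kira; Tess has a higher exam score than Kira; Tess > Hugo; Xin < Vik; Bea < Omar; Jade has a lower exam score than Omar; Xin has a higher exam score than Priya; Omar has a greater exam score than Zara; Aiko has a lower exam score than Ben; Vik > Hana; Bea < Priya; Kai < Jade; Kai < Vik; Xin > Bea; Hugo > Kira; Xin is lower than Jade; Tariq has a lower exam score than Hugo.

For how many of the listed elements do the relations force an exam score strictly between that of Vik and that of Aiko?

The relations place Aiko below Vik. An element lies strictly between them when it is forced above Aiko and also forced below Vik.
Above Aiko: {Ben, Xin, Zara, Jade, Omar}. Below Vik: {Tariq, Kira, Bea, Kai, Priya, Ben, Hugo, Hana, Xin}.
Intersection: {Ben, Xin} — 2.

2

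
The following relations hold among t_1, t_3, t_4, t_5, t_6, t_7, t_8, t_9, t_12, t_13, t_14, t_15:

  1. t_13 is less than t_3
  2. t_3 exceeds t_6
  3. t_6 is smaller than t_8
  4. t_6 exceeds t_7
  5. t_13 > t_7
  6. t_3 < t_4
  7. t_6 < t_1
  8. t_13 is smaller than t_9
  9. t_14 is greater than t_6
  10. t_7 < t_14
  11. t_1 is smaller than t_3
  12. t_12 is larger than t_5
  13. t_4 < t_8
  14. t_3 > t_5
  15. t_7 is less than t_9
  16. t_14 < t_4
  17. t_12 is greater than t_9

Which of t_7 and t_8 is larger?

The relevant relations are t_7 < t_6; t_6 < t_1; t_1 < t_3; t_3 < t_4; t_4 < t_8.
Together: t_7 < t_6 < t_1 < t_3 < t_4 < t_8.
So t_7 < t_8; t_8 is the larger of the two.

t_8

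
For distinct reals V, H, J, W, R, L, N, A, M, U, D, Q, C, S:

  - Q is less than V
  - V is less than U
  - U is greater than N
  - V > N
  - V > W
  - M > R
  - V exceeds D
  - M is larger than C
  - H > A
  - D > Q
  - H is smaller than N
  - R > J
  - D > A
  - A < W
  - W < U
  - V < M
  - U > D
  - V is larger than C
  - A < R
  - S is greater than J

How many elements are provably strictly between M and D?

The relations place D below M. An element lies strictly between them when it is forced above D and also forced below M.
Above D: {V, U}. Below M: {J, A, Q, C, H, N, R, W, V}.
Intersection: {V} — 1.

1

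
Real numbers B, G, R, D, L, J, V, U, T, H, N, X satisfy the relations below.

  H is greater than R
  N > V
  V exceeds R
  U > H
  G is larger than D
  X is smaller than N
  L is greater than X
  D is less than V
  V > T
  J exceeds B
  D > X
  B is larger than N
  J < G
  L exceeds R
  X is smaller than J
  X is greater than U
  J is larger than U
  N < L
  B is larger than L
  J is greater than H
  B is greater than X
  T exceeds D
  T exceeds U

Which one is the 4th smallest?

X

Chaining the given pairs: R < H < U < X < D < T < V < N < L < B < J < G.
Counting 4 from the smallest end gives X.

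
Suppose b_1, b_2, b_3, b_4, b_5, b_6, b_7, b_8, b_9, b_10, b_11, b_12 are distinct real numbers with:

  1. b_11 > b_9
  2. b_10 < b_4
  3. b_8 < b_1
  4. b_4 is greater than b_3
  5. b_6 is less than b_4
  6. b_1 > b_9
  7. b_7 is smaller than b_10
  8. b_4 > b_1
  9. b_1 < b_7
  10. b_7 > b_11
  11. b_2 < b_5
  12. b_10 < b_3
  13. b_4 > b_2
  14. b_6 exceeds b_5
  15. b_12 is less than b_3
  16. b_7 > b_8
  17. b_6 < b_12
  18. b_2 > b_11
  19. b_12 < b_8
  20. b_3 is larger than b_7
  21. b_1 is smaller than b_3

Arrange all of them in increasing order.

b_9 < b_11 < b_2 < b_5 < b_6 < b_12 < b_8 < b_1 < b_7 < b_10 < b_3 < b_4

Nothing is placed below b_9, so it is least; from there b_9 < b_11; b_11 < b_2; b_2 < b_5; b_5 < b_6; b_6 < b_12; b_12 < b_8; b_8 < b_1; b_1 < b_7; b_7 < b_10; b_10 < b_3; b_3 < b_4, each given directly.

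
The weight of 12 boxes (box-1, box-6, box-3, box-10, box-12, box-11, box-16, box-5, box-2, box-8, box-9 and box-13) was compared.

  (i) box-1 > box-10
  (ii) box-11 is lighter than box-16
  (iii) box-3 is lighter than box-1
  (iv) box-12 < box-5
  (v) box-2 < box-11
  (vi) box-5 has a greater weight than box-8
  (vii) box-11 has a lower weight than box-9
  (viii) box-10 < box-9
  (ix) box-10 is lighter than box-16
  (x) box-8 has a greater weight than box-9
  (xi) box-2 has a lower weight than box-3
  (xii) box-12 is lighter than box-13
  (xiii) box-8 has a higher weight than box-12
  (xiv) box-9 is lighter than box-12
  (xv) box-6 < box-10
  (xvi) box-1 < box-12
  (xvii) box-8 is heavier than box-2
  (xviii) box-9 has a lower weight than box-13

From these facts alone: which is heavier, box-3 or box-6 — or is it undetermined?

Following every chain through box-6: above box-6 we get box-10, box-9, box-1, box-12, box-13, box-16, box-8, box-5.
box-3 is not reached, and no chain runs the other way from box-3 to box-6.
So the given relations leave the order of box-6 and box-3 undetermined.

undetermined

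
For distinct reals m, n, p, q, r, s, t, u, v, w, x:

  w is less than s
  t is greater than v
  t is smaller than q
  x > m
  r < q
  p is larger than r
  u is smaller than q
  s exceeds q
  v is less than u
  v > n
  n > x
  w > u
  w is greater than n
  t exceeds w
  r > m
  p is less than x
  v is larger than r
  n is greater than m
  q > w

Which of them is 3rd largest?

t

Chaining the given pairs: m < r < p < x < n < v < u < w < t < q < s.
Counting 3 from the largest end gives t.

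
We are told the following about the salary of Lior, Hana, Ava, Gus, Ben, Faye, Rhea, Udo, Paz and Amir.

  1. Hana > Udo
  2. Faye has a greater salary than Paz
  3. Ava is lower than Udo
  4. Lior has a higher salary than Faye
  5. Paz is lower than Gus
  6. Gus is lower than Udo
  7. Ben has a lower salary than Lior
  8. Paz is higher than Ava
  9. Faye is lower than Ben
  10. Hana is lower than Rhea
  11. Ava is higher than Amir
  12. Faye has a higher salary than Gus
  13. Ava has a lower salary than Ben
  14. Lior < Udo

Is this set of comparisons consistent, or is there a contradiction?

consistent

The single ordering Amir < Ava < Paz < Gus < Faye < Ben < Lior < Udo < Hana < Rhea satisfies every listed relation, so no contradiction arises.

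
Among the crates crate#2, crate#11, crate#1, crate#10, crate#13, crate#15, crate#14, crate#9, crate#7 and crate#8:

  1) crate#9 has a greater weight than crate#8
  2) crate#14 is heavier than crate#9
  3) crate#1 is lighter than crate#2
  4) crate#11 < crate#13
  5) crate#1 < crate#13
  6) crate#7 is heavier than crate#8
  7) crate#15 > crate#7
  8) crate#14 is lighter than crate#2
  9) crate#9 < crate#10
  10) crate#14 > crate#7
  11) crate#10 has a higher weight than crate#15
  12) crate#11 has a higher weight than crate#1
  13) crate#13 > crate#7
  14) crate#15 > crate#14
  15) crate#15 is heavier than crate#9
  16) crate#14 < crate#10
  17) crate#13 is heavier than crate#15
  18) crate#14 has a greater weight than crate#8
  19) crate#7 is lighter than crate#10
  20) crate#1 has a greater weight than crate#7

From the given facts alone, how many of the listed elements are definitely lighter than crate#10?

From crate#10 the given relations immediately reach crate#7, crate#9, crate#14, crate#15.
From those, crate#8 — 5 in total.
Nothing else is reachable below crate#10; 5 in all.

5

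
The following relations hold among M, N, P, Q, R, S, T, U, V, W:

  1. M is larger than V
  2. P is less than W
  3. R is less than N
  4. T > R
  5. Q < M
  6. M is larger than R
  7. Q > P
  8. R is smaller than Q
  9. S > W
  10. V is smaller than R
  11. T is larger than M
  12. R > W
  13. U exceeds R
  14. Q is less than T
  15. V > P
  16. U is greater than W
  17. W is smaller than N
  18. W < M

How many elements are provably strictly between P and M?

4

Chaining upward from P reaches: V, W, R, N, S, Q, T, U.
Chaining downward from M reaches: V, W, R, Q.
Strictly between P and M are those in both lists: V, W, R, Q — 4 elements.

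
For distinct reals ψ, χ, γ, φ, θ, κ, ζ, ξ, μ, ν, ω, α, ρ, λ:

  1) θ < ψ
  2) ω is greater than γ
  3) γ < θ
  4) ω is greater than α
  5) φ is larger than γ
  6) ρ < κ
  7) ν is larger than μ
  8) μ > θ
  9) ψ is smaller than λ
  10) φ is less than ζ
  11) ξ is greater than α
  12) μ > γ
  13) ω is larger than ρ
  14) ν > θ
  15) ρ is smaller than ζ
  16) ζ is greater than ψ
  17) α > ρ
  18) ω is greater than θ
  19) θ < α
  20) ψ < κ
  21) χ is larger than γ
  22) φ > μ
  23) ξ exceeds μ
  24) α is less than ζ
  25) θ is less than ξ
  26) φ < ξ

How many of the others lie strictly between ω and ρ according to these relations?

1

Chaining upward from ρ reaches: κ, α, ζ, ξ.
Chaining downward from ω reaches: γ, θ, α.
Strictly between ρ and ω are those in both lists: α — 1 element.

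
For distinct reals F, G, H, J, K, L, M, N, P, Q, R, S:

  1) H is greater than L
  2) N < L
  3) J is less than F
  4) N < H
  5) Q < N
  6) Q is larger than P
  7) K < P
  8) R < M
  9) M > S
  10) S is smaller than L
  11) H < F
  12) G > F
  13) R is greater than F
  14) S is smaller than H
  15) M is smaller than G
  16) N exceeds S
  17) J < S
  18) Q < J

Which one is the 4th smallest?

J

Chaining the given pairs: K < P < Q < J < S < N < L < H < F < R < M < G.
The 4th smallest is J.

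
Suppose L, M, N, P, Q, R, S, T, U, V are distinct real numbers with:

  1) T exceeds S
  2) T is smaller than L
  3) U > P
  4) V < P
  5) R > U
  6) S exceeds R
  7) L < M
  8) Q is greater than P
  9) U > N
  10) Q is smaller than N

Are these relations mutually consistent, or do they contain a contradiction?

The single ordering V < P < Q < N < U < R < S < T < L < M satisfies every listed relation, so no contradiction arises.

consistent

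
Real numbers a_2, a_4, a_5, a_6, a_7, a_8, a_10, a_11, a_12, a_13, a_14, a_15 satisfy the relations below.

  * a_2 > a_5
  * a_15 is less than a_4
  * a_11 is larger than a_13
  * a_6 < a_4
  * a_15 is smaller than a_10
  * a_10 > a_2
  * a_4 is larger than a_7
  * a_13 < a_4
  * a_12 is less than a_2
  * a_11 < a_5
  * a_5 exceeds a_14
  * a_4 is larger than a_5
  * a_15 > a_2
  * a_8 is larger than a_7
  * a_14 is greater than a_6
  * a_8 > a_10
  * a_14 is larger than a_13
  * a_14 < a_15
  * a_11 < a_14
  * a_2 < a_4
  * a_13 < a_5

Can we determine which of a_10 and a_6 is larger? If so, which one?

a_10

Following the relations from a_6: a_6 < a_14 < a_5 < a_2 < a_15 < a_10.
So a_10 is larger.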